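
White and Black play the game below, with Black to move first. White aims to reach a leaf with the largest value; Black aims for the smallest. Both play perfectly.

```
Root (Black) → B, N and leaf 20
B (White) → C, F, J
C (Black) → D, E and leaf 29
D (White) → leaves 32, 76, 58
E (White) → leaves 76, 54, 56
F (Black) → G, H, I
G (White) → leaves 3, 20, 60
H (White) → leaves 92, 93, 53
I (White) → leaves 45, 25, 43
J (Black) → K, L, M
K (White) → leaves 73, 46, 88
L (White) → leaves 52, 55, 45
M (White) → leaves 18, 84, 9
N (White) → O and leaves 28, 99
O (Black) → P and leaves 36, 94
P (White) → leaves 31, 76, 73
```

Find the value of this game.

20

D (White): max(32, 76, 58) = 76
E (White): max(76, 54, 56) = 76
C (Black): min(76, 76, 29) = 29
G (White): max(3, 20, 60) = 60
H (White): max(92, 93, 53) = 93
I (White): max(45, 25, 43) = 45
F (Black): min(60, 93, 45) = 45
K (White): max(73, 46, 88) = 88
L (White): max(52, 55, 45) = 55
M (White): max(18, 84, 9) = 84
J (Black): min(88, 55, 84) = 55
B (White): max(29, 45, 55) = 55
P (White): max(31, 76, 73) = 76
O (Black): min(76, 36, 94) = 36
N (White): max(36, 28, 99) = 99
Root (Black): min(55, 99, 20) = 20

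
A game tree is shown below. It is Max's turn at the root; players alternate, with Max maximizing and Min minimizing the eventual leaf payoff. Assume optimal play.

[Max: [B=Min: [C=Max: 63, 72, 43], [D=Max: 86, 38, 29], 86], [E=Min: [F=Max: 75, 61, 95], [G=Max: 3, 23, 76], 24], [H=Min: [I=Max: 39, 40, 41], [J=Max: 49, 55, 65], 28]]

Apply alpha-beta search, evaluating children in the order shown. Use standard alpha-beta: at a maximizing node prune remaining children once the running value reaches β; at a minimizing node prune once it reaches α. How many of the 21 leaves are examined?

C [α=-∞,β=+∞]: v=72
D [α=-∞,β=72]: v=86 after child 1 ≥ β → β-cutoff, skip 2
B [α=-∞,β=+∞]: v=72
F [α=72,β=+∞]: v=95
G [α=72,β=95]: v=76
E [α=72,β=+∞]: v=24
I [α=72,β=+∞]: v=41
H [α=72,β=+∞]: v=41 after child 1 ≤ α → α-cutoff, skip 2
Root [α=-∞,β=+∞]: v=72
Leaves evaluated: 15 of 21.

15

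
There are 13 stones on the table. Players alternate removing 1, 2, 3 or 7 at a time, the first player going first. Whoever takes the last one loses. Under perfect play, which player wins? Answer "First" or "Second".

Second

W/L table (W = player to move can force a win):
i:   0  1  2  3  4  5  6  7  8  9 10 11 12 13
     W  L  W  W  W  L  W  W  W  L  W  W  W  L
Position 13 is L, so the second player wins.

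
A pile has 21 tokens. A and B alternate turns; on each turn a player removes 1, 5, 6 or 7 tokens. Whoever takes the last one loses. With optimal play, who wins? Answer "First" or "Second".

Positions where the player to move wins (W) vs loses (L):
i:   0  1  2  3  4  5  6  7  8  9 10 11 12 13 14 15 16 17 18 19 20 21
     W  L  W  L  W  L  W  W  W  W  W  W  W  L  W  L  W  L  W  W  W  W
Position 21 is W, so the first player wins.

First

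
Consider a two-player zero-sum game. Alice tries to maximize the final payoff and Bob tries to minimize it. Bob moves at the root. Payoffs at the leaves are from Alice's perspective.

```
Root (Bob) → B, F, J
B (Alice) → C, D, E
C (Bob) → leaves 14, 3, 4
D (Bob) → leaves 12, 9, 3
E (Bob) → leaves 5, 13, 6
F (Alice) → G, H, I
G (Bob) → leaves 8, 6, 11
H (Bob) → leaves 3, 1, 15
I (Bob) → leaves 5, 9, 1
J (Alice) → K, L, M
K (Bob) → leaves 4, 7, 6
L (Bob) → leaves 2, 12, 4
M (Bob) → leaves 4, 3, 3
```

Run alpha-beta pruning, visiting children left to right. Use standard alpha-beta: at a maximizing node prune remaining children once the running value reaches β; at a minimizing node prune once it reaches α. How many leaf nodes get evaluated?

17

C [α=-∞,β=+∞]: v=3
D [α=3,β=+∞]: v=3
E [α=3,β=+∞]: v=5
B [α=-∞,β=+∞]: v=5
G [α=-∞,β=5]: v=6
F [α=-∞,β=5]: v=6 after child 1 ≥ β → β-cutoff, skip 2
K [α=-∞,β=5]: v=4
L [α=4,β=5]: v=2 after child 1 ≤ α → α-cutoff, skip 2
M [α=4,β=5]: v=4 after child 1 ≤ α → α-cutoff, skip 2
J [α=-∞,β=5]: v=4
Root [α=-∞,β=+∞]: v=4
Leaves evaluated: 17 of 27.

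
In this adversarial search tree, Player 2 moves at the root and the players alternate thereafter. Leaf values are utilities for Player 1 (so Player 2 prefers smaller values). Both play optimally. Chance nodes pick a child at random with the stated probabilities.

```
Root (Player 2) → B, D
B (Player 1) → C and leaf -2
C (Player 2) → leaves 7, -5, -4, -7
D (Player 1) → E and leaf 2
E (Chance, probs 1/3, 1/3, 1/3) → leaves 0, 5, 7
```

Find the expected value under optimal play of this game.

C (Player 2): min(7, -5, -4, -7) = -7
B (Player 1): max(-7, -2) = -2
E (Chance): 1/3·0 + 1/3·5 + 1/3·7 = 4
D (Player 1): max(4, 2) = 4
Root (Player 2): min(-2, 4) = -2

-2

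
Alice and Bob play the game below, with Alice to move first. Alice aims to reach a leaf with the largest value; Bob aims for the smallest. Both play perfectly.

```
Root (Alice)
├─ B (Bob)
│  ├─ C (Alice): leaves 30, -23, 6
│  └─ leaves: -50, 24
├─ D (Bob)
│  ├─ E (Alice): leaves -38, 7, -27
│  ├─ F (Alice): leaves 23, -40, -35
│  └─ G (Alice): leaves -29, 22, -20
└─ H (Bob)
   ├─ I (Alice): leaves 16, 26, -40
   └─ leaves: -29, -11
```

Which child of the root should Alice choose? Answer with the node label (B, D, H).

D

C (Alice): max(30, -23, 6) = 30
B (Bob): min(30, -50, 24) = -50
E (Alice): max(-38, 7, -27) = 7
F (Alice): max(23, -40, -35) = 23
G (Alice): max(-29, 22, -20) = 22
D (Bob): min(7, 23, 22) = 7
I (Alice): max(16, 26, -40) = 26
H (Bob): min(26, -29, -11) = -29
Root (Alice): max(-50, 7, -29) = 7
Alice picks the child with the highest value: D (value 7).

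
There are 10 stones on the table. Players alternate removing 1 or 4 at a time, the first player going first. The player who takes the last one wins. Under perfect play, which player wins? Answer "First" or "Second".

i:   0  1  2  3  4  5  6  7  8  9 10
     L  W  L  W  W  L  W  L  W  W  L
Position 10 is L, so the second player wins.

Second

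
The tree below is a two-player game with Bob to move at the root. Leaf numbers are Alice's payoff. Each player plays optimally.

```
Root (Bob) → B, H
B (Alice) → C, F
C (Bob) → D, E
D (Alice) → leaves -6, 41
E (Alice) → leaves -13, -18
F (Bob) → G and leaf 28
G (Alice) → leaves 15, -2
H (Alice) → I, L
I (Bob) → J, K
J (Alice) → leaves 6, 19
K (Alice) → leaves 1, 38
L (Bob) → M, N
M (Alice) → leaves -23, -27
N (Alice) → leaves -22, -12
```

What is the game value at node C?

D: max(-6, 41) = 41
E: max(-13, -18) = -13
C: min(41, -13) = -13

-13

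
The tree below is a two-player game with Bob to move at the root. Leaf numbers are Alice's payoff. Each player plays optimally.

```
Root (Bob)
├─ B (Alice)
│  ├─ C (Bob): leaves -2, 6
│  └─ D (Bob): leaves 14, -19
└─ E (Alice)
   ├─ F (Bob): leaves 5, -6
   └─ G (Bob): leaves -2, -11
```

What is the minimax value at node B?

C: min(-2, 6) = -2
D: min(14, -19) = -19
B: max(-2, -19) = -2

-2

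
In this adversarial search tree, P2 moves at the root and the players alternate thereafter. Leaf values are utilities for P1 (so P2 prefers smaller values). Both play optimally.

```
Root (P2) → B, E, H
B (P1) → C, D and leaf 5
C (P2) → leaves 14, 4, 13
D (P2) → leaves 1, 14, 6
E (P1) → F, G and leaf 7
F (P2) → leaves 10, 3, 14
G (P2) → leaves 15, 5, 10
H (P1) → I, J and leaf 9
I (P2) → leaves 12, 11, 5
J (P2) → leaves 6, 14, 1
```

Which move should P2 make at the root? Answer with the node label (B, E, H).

B

C (P2): min(14, 4, 13) = 4
D (P2): min(1, 14, 6) = 1
B (P1): max(4, 1, 5) = 5
F (P2): min(10, 3, 14) = 3
G (P2): min(15, 5, 10) = 5
E (P1): max(3, 5, 7) = 7
I (P2): min(12, 11, 5) = 5
J (P2): min(6, 14, 1) = 1
H (P1): max(5, 1, 9) = 9
Root (P2): min(5, 7, 9) = 5
P2 picks the child with the lowest value: B (value 5).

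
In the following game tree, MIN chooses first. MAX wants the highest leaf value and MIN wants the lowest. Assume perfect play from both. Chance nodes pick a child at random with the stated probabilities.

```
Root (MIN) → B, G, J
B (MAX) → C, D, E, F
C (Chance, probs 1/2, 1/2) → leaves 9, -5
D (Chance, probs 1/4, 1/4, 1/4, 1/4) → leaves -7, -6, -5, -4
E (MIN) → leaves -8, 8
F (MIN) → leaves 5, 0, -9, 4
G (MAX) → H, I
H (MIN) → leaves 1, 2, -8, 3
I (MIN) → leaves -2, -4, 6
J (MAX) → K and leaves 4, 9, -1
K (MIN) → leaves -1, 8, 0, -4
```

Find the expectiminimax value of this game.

-4

C (Chance): 1/2·9 + 1/2·-5 = 2
D (Chance): 1/4·-7 + 1/4·-6 + 1/4·-5 + 1/4·-4 = -5.5
E (MIN): min(-8, 8) = -8
F (MIN): min(5, 0, -9, 4) = -9
B (MAX): max(2, -5.5, -8, -9) = 2
H (MIN): min(1, 2, -8, 3) = -8
I (MIN): min(-2, -4, 6) = -4
G (MAX): max(-8, -4) = -4
K (MIN): min(-1, 8, 0, -4) = -4
J (MAX): max(-4, 4, 9, -1) = 9
Root (MIN): min(2, -4, 9) = -4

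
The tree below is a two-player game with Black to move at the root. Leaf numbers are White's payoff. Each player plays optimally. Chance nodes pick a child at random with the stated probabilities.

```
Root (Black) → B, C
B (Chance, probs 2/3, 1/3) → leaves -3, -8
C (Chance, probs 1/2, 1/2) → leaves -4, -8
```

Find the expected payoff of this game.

-6

B (Chance): 2/3·-3 + 1/3·-8 = -4.67
C (Chance): 1/2·-4 + 1/2·-8 = -6
Root (Black): min(-4.67, -6) = -6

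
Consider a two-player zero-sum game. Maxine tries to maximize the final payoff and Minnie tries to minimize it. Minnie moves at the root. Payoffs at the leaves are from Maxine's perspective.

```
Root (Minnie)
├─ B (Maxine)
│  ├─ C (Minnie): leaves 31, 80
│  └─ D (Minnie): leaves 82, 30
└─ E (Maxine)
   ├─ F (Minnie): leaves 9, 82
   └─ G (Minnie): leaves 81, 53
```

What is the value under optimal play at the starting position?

31

C (Minnie): min(31, 80) = 31
D (Minnie): min(82, 30) = 30
B (Maxine): max(31, 30) = 31
F (Minnie): min(9, 82) = 9
G (Minnie): min(81, 53) = 53
E (Maxine): max(9, 53) = 53
Root (Minnie): min(31, 53) = 31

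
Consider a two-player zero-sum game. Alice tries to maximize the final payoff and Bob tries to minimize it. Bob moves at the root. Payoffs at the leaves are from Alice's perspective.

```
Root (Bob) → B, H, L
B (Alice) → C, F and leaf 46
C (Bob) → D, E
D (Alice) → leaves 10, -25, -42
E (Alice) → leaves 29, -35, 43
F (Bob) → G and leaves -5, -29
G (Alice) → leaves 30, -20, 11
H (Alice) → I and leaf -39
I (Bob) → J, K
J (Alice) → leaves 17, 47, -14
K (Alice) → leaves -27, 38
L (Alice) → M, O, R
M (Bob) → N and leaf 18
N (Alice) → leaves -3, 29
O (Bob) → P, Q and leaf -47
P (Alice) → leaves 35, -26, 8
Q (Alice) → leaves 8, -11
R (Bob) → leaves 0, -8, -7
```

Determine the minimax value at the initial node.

D (Alice): max(10, -25, -42) = 10
E (Alice): max(29, -35, 43) = 43
C (Bob): min(10, 43) = 10
G (Alice): max(30, -20, 11) = 30
F (Bob): min(30, -5, -29) = -29
B (Alice): max(10, -29, 46) = 46
J (Alice): max(17, 47, -14) = 47
K (Alice): max(-27, 38) = 38
I (Bob): min(47, 38) = 38
H (Alice): max(38, -39) = 38
N (Alice): max(-3, 29) = 29
M (Bob): min(29, 18) = 18
P (Alice): max(35, -26, 8) = 35
Q (Alice): max(8, -11) = 8
O (Bob): min(35, 8, -47) = -47
R (Bob): min(0, -8, -7) = -8
L (Alice): max(18, -47, -8) = 18
Root (Bob): min(46, 38, 18) = 18

18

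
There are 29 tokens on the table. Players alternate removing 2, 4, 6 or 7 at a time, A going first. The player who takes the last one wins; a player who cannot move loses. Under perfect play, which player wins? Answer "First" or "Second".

Mark each pile size as W (mover wins) or L (mover loses):
i:   0  1  2  3  4  5  6  7  8  9 10 11 12 13 14 15 16 17 18 19 20 21 22 23 24 25 26 27 28 29
     L  L  W  W  W  W  W  W  W  L  L  W  W  W  W  W  W  W  L  L  W  W  W  W  W  W  W  L  L  W
Position 29 is W, so the first player wins.

First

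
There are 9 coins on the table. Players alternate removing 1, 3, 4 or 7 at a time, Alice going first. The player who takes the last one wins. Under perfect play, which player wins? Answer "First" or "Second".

First

Compute winning (W) and losing (L) positions by backward induction:
i:   0  1  2  3  4  5  6  7  8  9
     L  W  L  W  W  W  W  W  L  W
Position 9 is W, so the first player wins.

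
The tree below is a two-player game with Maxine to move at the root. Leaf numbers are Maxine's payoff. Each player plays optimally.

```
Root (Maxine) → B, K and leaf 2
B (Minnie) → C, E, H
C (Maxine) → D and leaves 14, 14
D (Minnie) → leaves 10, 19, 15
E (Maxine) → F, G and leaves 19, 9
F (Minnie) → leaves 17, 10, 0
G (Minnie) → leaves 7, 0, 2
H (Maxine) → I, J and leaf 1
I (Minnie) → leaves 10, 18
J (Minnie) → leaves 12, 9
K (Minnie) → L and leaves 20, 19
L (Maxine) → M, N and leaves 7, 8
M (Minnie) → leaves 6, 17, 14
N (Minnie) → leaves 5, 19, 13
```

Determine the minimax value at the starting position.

D (Minnie): min(10, 19, 15) = 10
C (Maxine): max(10, 14, 14) = 14
F (Minnie): min(17, 10, 0) = 0
G (Minnie): min(7, 0, 2) = 0
E (Maxine): max(0, 0, 19, 9) = 19
I (Minnie): min(10, 18) = 10
J (Minnie): min(12, 9) = 9
H (Maxine): max(10, 9, 1) = 10
B (Minnie): min(14, 19, 10) = 10
M (Minnie): min(6, 17, 14) = 6
N (Minnie): min(5, 19, 13) = 5
L (Maxine): max(6, 5, 7, 8) = 8
K (Minnie): min(8, 20, 19) = 8
Root (Maxine): max(10, 8, 2) = 10

10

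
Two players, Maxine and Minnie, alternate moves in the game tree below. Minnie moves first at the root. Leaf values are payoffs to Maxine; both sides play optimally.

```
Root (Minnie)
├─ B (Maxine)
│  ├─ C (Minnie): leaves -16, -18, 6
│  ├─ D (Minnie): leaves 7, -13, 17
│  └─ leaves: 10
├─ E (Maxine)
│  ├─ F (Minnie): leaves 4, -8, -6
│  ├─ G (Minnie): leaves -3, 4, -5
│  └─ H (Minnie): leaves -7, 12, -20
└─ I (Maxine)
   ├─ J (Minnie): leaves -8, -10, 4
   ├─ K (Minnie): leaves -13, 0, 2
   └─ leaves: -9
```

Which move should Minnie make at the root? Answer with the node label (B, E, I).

C (Minnie): min(-16, -18, 6) = -18
D (Minnie): min(7, -13, 17) = -13
B (Maxine): max(-18, -13, 10) = 10
F (Minnie): min(4, -8, -6) = -8
G (Minnie): min(-3, 4, -5) = -5
H (Minnie): min(-7, 12, -20) = -20
E (Maxine): max(-8, -5, -20) = -5
J (Minnie): min(-8, -10, 4) = -10
K (Minnie): min(-13, 0, 2) = -13
I (Maxine): max(-10, -13, -9) = -9
Root (Minnie): min(10, -5, -9) = -9
Minnie picks the child with the lowest value: I (value -9).

I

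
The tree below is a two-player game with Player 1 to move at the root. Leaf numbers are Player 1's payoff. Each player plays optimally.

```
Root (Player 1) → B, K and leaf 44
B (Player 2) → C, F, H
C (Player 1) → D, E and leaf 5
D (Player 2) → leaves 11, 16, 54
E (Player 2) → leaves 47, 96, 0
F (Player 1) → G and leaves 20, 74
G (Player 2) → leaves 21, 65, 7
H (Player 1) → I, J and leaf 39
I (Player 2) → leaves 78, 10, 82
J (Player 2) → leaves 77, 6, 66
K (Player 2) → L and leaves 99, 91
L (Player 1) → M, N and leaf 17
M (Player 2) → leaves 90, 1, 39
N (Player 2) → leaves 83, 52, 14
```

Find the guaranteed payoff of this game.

44

D (Player 2): min(11, 16, 54) = 11
E (Player 2): min(47, 96, 0) = 0
C (Player 1): max(11, 0, 5) = 11
G (Player 2): min(21, 65, 7) = 7
F (Player 1): max(7, 20, 74) = 74
I (Player 2): min(78, 10, 82) = 10
J (Player 2): min(77, 6, 66) = 6
H (Player 1): max(10, 6, 39) = 39
B (Player 2): min(11, 74, 39) = 11
M (Player 2): min(90, 1, 39) = 1
N (Player 2): min(83, 52, 14) = 14
L (Player 1): max(1, 14, 17) = 17
K (Player 2): min(17, 99, 91) = 17
Root (Player 1): max(11, 17, 44) = 44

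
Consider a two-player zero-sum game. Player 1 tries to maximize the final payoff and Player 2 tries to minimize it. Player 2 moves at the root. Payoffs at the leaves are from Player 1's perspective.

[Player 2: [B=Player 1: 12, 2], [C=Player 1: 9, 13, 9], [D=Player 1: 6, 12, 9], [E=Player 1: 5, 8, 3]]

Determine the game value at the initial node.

B (Player 1): max(12, 2) = 12
C (Player 1): max(9, 13, 9) = 13
D (Player 1): max(6, 12, 9) = 12
E (Player 1): max(5, 8, 3) = 8
Root (Player 2): min(12, 13, 12, 8) = 8

8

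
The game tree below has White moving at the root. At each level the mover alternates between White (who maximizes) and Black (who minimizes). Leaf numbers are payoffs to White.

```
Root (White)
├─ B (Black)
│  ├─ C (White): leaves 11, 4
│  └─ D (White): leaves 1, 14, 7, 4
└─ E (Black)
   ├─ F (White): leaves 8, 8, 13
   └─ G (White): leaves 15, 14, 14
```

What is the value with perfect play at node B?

C: max(11, 4) = 11
D: max(1, 14, 7, 4) = 14
B: min(11, 14) = 11

11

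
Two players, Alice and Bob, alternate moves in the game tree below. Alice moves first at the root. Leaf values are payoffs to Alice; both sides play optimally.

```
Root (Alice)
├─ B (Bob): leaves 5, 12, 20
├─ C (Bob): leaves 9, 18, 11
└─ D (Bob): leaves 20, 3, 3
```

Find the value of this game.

9

B (Bob): min(5, 12, 20) = 5
C (Bob): min(9, 18, 11) = 9
D (Bob): min(20, 3, 3) = 3
Root (Alice): max(5, 9, 3) = 9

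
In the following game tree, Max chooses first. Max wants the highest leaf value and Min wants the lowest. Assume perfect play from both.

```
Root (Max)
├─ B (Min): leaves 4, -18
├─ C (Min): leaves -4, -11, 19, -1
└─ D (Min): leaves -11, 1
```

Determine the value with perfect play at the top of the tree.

B (Min): min(4, -18) = -18
C (Min): min(-4, -11, 19, -1) = -11
D (Min): min(-11, 1) = -11
Root (Max): max(-18, -11, -11) = -11

-11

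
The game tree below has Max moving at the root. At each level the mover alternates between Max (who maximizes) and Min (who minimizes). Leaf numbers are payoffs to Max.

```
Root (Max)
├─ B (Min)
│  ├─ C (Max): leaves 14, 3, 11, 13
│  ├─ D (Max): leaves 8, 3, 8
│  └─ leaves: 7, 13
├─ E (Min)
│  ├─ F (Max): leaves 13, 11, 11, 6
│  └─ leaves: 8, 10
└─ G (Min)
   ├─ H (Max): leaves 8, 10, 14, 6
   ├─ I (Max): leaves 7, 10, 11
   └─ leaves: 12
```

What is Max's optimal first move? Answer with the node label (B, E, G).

G

C (Max): max(14, 3, 11, 13) = 14
D (Max): max(8, 3, 8) = 8
B (Min): min(14, 8, 7, 13) = 7
F (Max): max(13, 11, 11, 6) = 13
E (Min): min(13, 8, 10) = 8
H (Max): max(8, 10, 14, 6) = 14
I (Max): max(7, 10, 11) = 11
G (Min): min(14, 11, 12) = 11
Root (Max): max(7, 8, 11) = 11
Max picks the child with the highest value: G (value 11).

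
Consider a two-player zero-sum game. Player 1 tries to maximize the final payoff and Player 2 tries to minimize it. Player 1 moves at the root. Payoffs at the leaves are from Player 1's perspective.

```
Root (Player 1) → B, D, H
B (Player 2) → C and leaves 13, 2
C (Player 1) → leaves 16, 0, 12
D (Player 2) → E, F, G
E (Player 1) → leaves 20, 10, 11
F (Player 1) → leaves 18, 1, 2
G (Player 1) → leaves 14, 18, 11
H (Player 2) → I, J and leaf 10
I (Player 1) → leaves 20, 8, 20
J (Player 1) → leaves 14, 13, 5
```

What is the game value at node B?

2

C: max(16, 0, 12) = 16
B: min(16, 13, 2) = 2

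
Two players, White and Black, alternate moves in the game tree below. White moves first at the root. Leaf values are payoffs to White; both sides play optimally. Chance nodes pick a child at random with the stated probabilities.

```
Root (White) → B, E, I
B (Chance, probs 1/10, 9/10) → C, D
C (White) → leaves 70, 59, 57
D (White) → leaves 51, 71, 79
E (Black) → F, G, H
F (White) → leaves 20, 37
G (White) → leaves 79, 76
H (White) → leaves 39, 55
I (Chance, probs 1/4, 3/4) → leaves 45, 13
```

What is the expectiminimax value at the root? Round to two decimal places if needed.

C (White): max(70, 59, 57) = 70
D (White): max(51, 71, 79) = 79
B (Chance): 1/10·70 + 9/10·79 = 78.1
F (White): max(20, 37) = 37
G (White): max(79, 76) = 79
H (White): max(39, 55) = 55
E (Black): min(37, 79, 55) = 37
I (Chance): 1/4·45 + 3/4·13 = 21
Root (White): max(78.1, 37, 21) = 78.1

78.1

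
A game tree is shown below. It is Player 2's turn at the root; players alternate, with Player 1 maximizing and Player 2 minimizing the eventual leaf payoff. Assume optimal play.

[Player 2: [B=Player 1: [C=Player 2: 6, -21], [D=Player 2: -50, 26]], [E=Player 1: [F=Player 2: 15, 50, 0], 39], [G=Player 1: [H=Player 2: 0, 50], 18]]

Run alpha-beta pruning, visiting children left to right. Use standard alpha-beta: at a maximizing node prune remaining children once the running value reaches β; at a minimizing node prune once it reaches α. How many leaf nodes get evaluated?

C [α=-∞,β=+∞]: v=-21
D [α=-21,β=+∞]: v=-50 after child 1 ≤ α → α-cutoff, skip 1
B [α=-∞,β=+∞]: v=-21
F [α=-∞,β=-21]: v=0
E [α=-∞,β=-21]: v=0 after child 1 ≥ β → β-cutoff, skip 1
H [α=-∞,β=-21]: v=0
G [α=-∞,β=-21]: v=0 after child 1 ≥ β → β-cutoff, skip 1
Root [α=-∞,β=+∞]: v=-21
Leaves evaluated: 8 of 11.

8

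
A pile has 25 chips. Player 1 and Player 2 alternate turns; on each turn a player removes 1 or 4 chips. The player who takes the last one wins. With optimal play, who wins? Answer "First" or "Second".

Second

Compute winning (W) and losing (L) positions by backward induction:
i:   0  1  2  3  4  5  6  7  8  9 10 11 12 13 14 15 16 17 18 19 20 21 22 23 24 25
     L  W  L  W  W  L  W  L  W  W  L  W  L  W  W  L  W  L  W  W  L  W  L  W  W  L
Position 25 is L, so the second player wins.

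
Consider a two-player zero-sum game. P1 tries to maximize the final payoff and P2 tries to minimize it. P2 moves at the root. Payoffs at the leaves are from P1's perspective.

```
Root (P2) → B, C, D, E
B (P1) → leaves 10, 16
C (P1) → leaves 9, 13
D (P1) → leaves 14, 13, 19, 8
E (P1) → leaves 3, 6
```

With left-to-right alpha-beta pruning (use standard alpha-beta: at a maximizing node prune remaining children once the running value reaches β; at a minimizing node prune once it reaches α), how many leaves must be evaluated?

7

B [α=-∞,β=+∞]: v=16
C [α=-∞,β=16]: v=13
D [α=-∞,β=13]: v=14 after child 1 ≥ β → β-cutoff, skip 3
E [α=-∞,β=13]: v=6
Root [α=-∞,β=+∞]: v=6
Leaves evaluated: 7 of 10.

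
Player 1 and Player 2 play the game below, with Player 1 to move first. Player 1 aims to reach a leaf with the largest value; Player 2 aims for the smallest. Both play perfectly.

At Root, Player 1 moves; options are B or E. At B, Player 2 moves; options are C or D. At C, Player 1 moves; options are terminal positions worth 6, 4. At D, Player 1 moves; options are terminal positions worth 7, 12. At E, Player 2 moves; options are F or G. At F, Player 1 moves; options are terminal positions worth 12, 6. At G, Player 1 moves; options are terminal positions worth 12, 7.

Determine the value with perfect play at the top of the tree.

C (Player 1): max(6, 4) = 6
D (Player 1): max(7, 12) = 12
B (Player 2): min(6, 12) = 6
F (Player 1): max(12, 6) = 12
G (Player 1): max(12, 7) = 12
E (Player 2): min(12, 12) = 12
Root (Player 1): max(6, 12) = 12

12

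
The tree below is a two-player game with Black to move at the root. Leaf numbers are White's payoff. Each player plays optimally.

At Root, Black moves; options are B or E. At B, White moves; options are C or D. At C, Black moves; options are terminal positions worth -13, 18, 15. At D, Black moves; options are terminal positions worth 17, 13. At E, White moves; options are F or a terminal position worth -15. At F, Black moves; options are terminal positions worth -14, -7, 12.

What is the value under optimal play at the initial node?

C (Black): min(-13, 18, 15) = -13
D (Black): min(17, 13) = 13
B (White): max(-13, 13) = 13
F (Black): min(-14, -7, 12) = -14
E (White): max(-14, -15) = -14
Root (Black): min(13, -14) = -14

-14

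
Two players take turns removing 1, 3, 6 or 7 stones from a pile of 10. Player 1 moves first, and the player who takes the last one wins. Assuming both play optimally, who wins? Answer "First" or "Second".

First

W/L table (W = player to move can force a win):
i:   0  1  2  3  4  5  6  7  8  9 10
     L  W  L  W  L  W  W  W  W  W  W
Position 10 is W, so the first player wins.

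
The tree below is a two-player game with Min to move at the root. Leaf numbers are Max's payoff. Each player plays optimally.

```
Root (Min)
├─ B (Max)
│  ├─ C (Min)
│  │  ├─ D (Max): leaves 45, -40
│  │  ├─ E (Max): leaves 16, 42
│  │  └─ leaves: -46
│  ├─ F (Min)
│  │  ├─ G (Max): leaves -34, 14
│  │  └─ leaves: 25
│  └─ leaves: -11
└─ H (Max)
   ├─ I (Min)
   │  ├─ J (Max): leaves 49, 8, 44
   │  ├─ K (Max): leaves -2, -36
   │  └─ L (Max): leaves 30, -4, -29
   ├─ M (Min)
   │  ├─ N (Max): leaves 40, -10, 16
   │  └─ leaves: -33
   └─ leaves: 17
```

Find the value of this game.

14

D (Max): max(45, -40) = 45
E (Max): max(16, 42) = 42
C (Min): min(45, 42, -46) = -46
G (Max): max(-34, 14) = 14
F (Min): min(14, 25) = 14
B (Max): max(-46, 14, -11) = 14
J (Max): max(49, 8, 44) = 49
K (Max): max(-2, -36) = -2
L (Max): max(30, -4, -29) = 30
I (Min): min(49, -2, 30) = -2
N (Max): max(40, -10, 16) = 40
M (Min): min(40, -33) = -33
H (Max): max(-2, -33, 17) = 17
Root (Min): min(14, 17) = 14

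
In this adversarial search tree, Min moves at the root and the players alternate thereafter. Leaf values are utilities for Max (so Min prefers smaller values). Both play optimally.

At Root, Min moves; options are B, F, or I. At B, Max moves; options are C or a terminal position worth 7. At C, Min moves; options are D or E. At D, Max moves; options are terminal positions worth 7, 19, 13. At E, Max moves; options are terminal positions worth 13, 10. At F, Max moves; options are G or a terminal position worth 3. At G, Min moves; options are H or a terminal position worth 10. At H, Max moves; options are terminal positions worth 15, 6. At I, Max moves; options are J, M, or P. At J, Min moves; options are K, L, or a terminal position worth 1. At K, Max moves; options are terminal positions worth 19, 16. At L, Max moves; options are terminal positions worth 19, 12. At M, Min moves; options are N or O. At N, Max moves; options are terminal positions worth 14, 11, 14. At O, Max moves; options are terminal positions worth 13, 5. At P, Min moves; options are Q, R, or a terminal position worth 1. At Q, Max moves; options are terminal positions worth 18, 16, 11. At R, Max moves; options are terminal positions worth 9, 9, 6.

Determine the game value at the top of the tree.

D (Max): max(7, 19, 13) = 19
E (Max): max(13, 10) = 13
C (Min): min(19, 13) = 13
B (Max): max(13, 7) = 13
H (Max): max(15, 6) = 15
G (Min): min(15, 10) = 10
F (Max): max(10, 3) = 10
K (Max): max(19, 16) = 19
L (Max): max(19, 12) = 19
J (Min): min(19, 19, 1) = 1
N (Max): max(14, 11, 14) = 14
O (Max): max(13, 5) = 13
M (Min): min(14, 13) = 13
Q (Max): max(18, 16, 11) = 18
R (Max): max(9, 9, 6) = 9
P (Min): min(18, 9, 1) = 1
I (Max): max(1, 13, 1) = 13
Root (Min): min(13, 10, 13) = 10

10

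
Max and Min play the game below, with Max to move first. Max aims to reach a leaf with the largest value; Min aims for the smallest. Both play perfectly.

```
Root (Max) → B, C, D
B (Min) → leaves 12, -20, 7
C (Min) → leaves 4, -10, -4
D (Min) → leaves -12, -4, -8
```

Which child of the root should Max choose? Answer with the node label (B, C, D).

C

B (Min): min(12, -20, 7) = -20
C (Min): min(4, -10, -4) = -10
D (Min): min(-12, -4, -8) = -12
Root (Max): max(-20, -10, -12) = -10
Max picks the child with the highest value: C (value -10).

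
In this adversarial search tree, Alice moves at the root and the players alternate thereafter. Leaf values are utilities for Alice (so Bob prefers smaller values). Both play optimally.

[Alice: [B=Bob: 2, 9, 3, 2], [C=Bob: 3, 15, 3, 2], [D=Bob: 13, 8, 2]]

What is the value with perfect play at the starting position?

B (Bob): min(2, 9, 3, 2) = 2
C (Bob): min(3, 15, 3, 2) = 2
D (Bob): min(13, 8, 2) = 2
Root (Alice): max(2, 2, 2) = 2

2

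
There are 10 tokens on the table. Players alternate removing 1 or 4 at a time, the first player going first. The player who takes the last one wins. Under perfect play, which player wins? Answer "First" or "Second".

Compute winning (W) and losing (L) positions by backward induction:
i:   0  1  2  3  4  5  6  7  8  9 10
     L  W  L  W  W  L  W  L  W  W  L
Position 10 is L, so the second player wins.

Second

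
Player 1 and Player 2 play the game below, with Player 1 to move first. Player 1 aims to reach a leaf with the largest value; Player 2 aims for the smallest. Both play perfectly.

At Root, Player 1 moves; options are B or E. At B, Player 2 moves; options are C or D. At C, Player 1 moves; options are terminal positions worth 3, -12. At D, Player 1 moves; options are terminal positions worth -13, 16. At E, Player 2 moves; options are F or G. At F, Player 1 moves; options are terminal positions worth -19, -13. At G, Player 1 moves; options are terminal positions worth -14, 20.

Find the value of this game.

3

C (Player 1): max(3, -12) = 3
D (Player 1): max(-13, 16) = 16
B (Player 2): min(3, 16) = 3
F (Player 1): max(-19, -13) = -13
G (Player 1): max(-14, 20) = 20
E (Player 2): min(-13, 20) = -13
Root (Player 1): max(3, -13) = 3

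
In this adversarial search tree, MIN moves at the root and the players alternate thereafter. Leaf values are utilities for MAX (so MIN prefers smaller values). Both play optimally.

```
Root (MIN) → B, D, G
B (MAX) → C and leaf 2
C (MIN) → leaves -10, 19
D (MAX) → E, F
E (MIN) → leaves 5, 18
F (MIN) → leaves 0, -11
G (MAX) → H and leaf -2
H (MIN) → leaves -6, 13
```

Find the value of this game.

C (MIN): min(-10, 19) = -10
B (MAX): max(-10, 2) = 2
E (MIN): min(5, 18) = 5
F (MIN): min(0, -11) = -11
D (MAX): max(5, -11) = 5
H (MIN): min(-6, 13) = -6
G (MAX): max(-6, -2) = -2
Root (MIN): min(2, 5, -2) = -2

-2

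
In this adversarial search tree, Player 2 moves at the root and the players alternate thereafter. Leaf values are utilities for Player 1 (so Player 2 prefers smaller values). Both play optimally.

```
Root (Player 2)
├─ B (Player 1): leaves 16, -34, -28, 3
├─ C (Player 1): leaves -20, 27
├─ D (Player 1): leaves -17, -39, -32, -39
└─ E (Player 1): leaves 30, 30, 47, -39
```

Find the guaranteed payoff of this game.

-17

B (Player 1): max(16, -34, -28, 3) = 16
C (Player 1): max(-20, 27) = 27
D (Player 1): max(-17, -39, -32, -39) = -17
E (Player 1): max(30, 30, 47, -39) = 47
Root (Player 2): min(16, 27, -17, 47) = -17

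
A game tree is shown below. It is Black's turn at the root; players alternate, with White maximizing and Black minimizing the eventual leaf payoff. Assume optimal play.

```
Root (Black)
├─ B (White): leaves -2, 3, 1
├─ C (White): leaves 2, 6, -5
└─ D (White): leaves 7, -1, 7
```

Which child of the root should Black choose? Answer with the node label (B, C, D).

B (White): max(-2, 3, 1) = 3
C (White): max(2, 6, -5) = 6
D (White): max(7, -1, 7) = 7
Root (Black): min(3, 6, 7) = 3
Black picks the child with the lowest value: B (value 3).

B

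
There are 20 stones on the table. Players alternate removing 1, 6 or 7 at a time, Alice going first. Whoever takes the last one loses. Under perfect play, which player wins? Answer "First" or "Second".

First

Compute winning (W) and losing (L) positions by backward induction:
i:   0  1  2  3  4  5  6  7  8  9 10 11 12 13 14 15 16 17 18 19 20
     W  L  W  L  W  L  W  W  W  W  W  W  W  L  W  L  W  L  W  W  W
Position 20 is W, so the first player wins.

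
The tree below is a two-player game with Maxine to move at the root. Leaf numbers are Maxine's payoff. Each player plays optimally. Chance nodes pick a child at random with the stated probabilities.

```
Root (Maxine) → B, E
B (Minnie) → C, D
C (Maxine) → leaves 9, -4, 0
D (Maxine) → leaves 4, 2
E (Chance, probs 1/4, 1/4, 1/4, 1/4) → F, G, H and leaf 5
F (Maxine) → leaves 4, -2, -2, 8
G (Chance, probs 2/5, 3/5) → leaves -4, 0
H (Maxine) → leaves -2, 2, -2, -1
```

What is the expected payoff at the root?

C (Maxine): max(9, -4, 0) = 9
D (Maxine): max(4, 2) = 4
B (Minnie): min(9, 4) = 4
F (Maxine): max(4, -2, -2, 8) = 8
G (Chance): 2/5·-4 + 3/5·0 = -1.6
H (Maxine): max(-2, 2, -2, -1) = 2
E (Chance): 1/4·8 + 1/4·-1.6 + 1/4·2 + 1/4·5 = 3.35
Root (Maxine): max(4, 3.35) = 4

4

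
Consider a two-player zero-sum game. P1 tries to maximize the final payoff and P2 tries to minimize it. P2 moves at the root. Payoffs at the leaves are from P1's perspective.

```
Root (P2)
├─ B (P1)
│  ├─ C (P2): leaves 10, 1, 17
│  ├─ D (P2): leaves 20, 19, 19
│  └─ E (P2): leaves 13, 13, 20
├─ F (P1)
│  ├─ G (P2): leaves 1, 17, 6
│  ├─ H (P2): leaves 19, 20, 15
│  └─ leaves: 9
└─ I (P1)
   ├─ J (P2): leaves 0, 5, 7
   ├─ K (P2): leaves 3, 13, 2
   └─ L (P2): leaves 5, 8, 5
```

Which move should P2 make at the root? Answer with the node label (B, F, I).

I

C (P2): min(10, 1, 17) = 1
D (P2): min(20, 19, 19) = 19
E (P2): min(13, 13, 20) = 13
B (P1): max(1, 19, 13) = 19
G (P2): min(1, 17, 6) = 1
H (P2): min(19, 20, 15) = 15
F (P1): max(1, 15, 9) = 15
J (P2): min(0, 5, 7) = 0
K (P2): min(3, 13, 2) = 2
L (P2): min(5, 8, 5) = 5
I (P1): max(0, 2, 5) = 5
Root (P2): min(19, 15, 5) = 5
P2 picks the child with the lowest value: I (value 5).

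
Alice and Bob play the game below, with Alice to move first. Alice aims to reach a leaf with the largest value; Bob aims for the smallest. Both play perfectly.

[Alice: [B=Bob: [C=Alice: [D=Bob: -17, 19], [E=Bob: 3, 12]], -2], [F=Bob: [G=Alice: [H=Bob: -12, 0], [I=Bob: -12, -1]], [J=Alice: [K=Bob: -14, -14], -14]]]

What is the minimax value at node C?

3

D: min(-17, 19) = -17
E: min(3, 12) = 3
C: max(-17, 3) = 3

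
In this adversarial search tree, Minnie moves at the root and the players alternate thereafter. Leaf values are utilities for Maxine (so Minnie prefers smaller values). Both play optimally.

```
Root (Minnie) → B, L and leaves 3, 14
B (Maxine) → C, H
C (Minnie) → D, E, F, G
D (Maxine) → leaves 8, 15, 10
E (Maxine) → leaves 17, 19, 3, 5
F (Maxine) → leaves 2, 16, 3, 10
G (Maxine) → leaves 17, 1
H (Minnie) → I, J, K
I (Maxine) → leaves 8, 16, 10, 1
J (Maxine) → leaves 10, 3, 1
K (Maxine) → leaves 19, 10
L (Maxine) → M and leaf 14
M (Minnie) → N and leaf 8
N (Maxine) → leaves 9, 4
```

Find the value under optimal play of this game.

3

D (Maxine): max(8, 15, 10) = 15
E (Maxine): max(17, 19, 3, 5) = 19
F (Maxine): max(2, 16, 3, 10) = 16
G (Maxine): max(17, 1) = 17
C (Minnie): min(15, 19, 16, 17) = 15
I (Maxine): max(8, 16, 10, 1) = 16
J (Maxine): max(10, 3, 1) = 10
K (Maxine): max(19, 10) = 19
H (Minnie): min(16, 10, 19) = 10
B (Maxine): max(15, 10) = 15
N (Maxine): max(9, 4) = 9
M (Minnie): min(9, 8) = 8
L (Maxine): max(8, 14) = 14
Root (Minnie): min(15, 14, 3, 14) = 3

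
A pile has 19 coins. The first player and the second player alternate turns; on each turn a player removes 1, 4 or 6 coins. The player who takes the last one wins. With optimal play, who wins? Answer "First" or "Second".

First

Positions where the player to move wins (W) vs loses (L):
i:   0  1  2  3  4  5  6  7  8  9 10 11 12 13 14 15 16 17 18 19
     L  W  L  W  W  L  W  L  W  W  L  W  L  W  W  L  W  L  W  W
Position 19 is W, so the first player wins.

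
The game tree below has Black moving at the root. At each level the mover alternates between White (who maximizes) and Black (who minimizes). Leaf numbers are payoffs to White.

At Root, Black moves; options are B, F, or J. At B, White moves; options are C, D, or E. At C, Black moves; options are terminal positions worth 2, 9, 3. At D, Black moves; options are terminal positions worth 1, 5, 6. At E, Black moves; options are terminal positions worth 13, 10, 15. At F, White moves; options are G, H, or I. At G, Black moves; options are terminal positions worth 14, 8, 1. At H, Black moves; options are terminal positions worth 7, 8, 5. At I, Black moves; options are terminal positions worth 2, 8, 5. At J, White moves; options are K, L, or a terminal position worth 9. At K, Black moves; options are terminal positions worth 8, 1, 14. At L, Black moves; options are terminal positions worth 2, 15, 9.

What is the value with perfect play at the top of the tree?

5

C (Black): min(2, 9, 3) = 2
D (Black): min(1, 5, 6) = 1
E (Black): min(13, 10, 15) = 10
B (White): max(2, 1, 10) = 10
G (Black): min(14, 8, 1) = 1
H (Black): min(7, 8, 5) = 5
I (Black): min(2, 8, 5) = 2
F (White): max(1, 5, 2) = 5
K (Black): min(8, 1, 14) = 1
L (Black): min(2, 15, 9) = 2
J (White): max(1, 2, 9) = 9
Root (Black): min(10, 5, 9) = 5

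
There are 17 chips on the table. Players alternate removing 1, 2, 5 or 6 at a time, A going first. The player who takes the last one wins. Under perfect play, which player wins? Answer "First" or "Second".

Mark each pile size as W (mover wins) or L (mover loses):
i:   0  1  2  3  4  5  6  7  8  9 10 11 12 13 14 15 16 17
     L  W  W  L  W  W  W  L  W  W  L  W  W  W  L  W  W  L
Position 17 is L, so the second player wins.

Second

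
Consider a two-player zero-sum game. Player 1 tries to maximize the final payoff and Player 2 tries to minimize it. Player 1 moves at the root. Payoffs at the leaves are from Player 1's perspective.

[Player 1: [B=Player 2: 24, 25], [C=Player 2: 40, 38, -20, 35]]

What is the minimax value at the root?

B (Player 2): min(24, 25) = 24
C (Player 2): min(40, 38, -20, 35) = -20
Root (Player 1): max(24, -20) = 24

24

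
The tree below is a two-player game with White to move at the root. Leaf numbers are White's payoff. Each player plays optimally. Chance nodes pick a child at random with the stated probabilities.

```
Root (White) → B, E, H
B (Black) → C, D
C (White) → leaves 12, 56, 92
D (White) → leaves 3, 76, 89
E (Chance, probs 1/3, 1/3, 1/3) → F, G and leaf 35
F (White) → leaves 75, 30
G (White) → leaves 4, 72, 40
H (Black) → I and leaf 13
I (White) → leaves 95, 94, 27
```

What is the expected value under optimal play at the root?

89

C (White): max(12, 56, 92) = 92
D (White): max(3, 76, 89) = 89
B (Black): min(92, 89) = 89
F (White): max(75, 30) = 75
G (White): max(4, 72, 40) = 72
E (Chance): 1/3·75 + 1/3·72 + 1/3·35 = 60.67
I (White): max(95, 94, 27) = 95
H (Black): min(95, 13) = 13
Root (White): max(89, 60.67, 13) = 89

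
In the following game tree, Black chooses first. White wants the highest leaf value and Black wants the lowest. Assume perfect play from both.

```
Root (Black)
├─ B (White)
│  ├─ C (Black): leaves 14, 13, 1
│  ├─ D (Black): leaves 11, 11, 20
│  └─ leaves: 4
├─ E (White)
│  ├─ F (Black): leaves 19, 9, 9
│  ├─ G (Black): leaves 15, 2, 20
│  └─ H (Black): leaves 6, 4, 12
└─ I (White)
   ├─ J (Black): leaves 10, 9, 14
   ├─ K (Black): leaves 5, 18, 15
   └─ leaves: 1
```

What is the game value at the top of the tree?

C (Black): min(14, 13, 1) = 1
D (Black): min(11, 11, 20) = 11
B (White): max(1, 11, 4) = 11
F (Black): min(19, 9, 9) = 9
G (Black): min(15, 2, 20) = 2
H (Black): min(6, 4, 12) = 4
E (White): max(9, 2, 4) = 9
J (Black): min(10, 9, 14) = 9
K (Black): min(5, 18, 15) = 5
I (White): max(9, 5, 1) = 9
Root (Black): min(11, 9, 9) = 9

9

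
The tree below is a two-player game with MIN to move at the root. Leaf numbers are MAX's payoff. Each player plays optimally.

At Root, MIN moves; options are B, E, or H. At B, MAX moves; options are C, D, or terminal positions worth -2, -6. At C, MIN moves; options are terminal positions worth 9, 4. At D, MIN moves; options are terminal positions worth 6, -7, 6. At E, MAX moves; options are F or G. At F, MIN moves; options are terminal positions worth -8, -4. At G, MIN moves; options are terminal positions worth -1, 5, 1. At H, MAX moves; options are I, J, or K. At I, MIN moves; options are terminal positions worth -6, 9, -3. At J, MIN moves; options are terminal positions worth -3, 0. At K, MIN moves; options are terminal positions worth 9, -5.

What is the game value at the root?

C (MIN): min(9, 4) = 4
D (MIN): min(6, -7, 6) = -7
B (MAX): max(4, -7, -2, -6) = 4
F (MIN): min(-8, -4) = -8
G (MIN): min(-1, 5, 1) = -1
E (MAX): max(-8, -1) = -1
I (MIN): min(-6, 9, -3) = -6
J (MIN): min(-3, 0) = -3
K (MIN): min(9, -5) = -5
H (MAX): max(-6, -3, -5) = -3
Root (MIN): min(4, -1, -3) = -3

-3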